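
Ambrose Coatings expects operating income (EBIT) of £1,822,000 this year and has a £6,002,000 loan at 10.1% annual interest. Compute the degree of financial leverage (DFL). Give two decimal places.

1.50

Annual interest charges come to £606,202.00.
Degree of financial leverage = EBIT / (EBIT − interest) = £1,822,000 / £1,215,798.00 = 1.4986.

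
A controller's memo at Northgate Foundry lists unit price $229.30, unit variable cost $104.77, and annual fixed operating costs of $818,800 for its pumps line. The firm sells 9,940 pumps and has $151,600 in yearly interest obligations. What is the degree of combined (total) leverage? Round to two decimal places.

Contribution at this volume is 9,940 × $124.53 = $1,237,828.20.
Operating income = contribution − fixed costs = $1,237,828.20 − $818,800 = $419,028.20. Interest = $151,600.00.
DOL = $1,237,828.20 ÷ $419,028.20 = 2.9540; DFL = $419,028.20 ÷ $267,428.20 = 1.5669.
Combined leverage = 2.9540 × 1.5669 = 4.6286.

4.63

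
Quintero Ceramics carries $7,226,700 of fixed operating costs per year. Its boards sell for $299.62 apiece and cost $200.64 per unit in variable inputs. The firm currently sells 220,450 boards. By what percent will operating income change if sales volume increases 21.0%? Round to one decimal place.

+31.4%

Total contribution margin = 220,450 × $98.98 = $21,820,141.00.
Subtracting fixed costs: EBIT = $21,820,141.00 − $7,226,700 = $14,593,441.00.
So DOL = total CM / EBIT = $21,820,141.00 / $14,593,441.00 = 1.4952.
So EBIT moves 1.4952 × (+21.0%) = +31.4%.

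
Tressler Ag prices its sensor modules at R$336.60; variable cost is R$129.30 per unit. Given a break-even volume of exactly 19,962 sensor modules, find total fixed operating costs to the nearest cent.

Unit CM = price − variable cost = R$336.60 − R$129.30 = R$207.30.
Since BE = FC / CM, FC = 19,962 × R$207.30 = R$4,138,122.60.

R$4,138,122.60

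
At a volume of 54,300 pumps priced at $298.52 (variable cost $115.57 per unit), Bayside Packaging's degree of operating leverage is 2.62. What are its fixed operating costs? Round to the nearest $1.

Total contribution margin = 54,300 × $182.95 = $9,934,185.00.
DOL = contribution / EBIT, so EBIT = $9,934,185.00 / 2.62 = $3,791,673.66.
Fixed costs = CM − EBIT = $9,934,185.00 − $3,791,673.66 = $6,142,511.

$6,142,511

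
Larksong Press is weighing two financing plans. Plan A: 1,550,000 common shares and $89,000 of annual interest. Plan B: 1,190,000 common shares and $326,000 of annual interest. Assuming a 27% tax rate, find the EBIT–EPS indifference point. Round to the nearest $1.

At indifference, (EBIT − 89,000)(1 − t)/1,550,000 = (EBIT − 326,000)(1 − t)/1,190,000.
The (1 − t) factor cancels: (EBIT − 89,000) × 1,190,000 = (EBIT − 326,000) × 1,550,000.
EBIT × (1,550,000 − 1,190,000) = 326,000 × 1,550,000 − 89,000 × 1,190,000 = 399,390,000,000, so EBIT = 399,390,000,000 ÷ 360,000 = 1,109,416.67.

$1,109,417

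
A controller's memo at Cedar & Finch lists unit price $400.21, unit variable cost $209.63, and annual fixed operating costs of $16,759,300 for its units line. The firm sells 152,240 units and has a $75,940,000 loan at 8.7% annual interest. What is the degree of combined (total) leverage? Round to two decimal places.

5.14

Total contribution margin = 152,240 × $190.58 = $29,013,899.20.
Operating income = contribution − fixed costs = $29,013,899.20 − $16,759,300 = $12,254,599.20. Interest = $6,606,780.00, so EBIT − I = $5,647,819.20.
DCL = contribution ÷ (EBIT − I) = $29,013,899.20 ÷ $5,647,819.20 = 5.1372.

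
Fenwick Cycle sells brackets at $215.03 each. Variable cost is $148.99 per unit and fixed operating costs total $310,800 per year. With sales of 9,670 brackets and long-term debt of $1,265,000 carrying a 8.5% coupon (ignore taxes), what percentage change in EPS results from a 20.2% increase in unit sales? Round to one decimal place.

+58.6%

Contribution at this volume is 9,670 × $66.04 = $638,606.80.
EBIT = $638,606.80 − $310,800 = $327,806.80.
Interest = $107,525.00, so EBIT − I = $220,281.80.
DCL = total CM / (EBIT − I) = $638,606.80 / $220,281.80 = 2.8990.
EPS therefore changes by 2.8990 × (+20.2%) = +58.6%.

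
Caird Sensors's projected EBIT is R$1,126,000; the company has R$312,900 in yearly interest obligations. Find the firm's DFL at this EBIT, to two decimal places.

1.38

Interest = R$312,900.00.
DFL = EBIT ÷ (EBIT − I) = R$1,126,000 ÷ (R$1,126,000 − R$312,900.00) = R$1,126,000 ÷ R$813,100.00 = 1.3848.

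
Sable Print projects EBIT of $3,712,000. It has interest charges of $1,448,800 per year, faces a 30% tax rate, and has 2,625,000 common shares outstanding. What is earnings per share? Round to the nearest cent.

Pre-tax income = $3,712,000 − $1,448,800.00 = $2,263,200.00.
Net income = $2,263,200.00 × (1 − 0.30) = $1,584,240.00.
EPS = $1,584,240.00 ÷ 2,625,000 = $0.60.

$0.60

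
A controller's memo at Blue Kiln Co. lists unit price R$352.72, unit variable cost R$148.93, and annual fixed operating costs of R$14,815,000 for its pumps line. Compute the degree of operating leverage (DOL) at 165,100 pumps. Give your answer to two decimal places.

Contribution at this volume is 165,100 × R$203.79 = R$33,645,729.00.
Subtracting fixed costs: EBIT = R$33,645,729.00 − R$14,815,000 = R$18,830,729.00.
Degree of operating leverage = R$33,645,729.00 / R$18,830,729.00 = 1.7867.

1.79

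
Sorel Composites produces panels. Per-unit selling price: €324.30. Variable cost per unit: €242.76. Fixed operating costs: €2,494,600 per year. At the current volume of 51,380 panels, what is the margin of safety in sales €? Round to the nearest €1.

Unit CM = price − variable cost = €324.30 − €242.76 = €81.54. Break-even units = €2,494,600 ÷ €81.54 = 30,593.57; break-even revenue = 30,593.57 × €324.30 = €9,921,495.95.
Actual sales revenue = 51,380 × €324.30 = €16,662,534.00.
Margin of safety = €16,662,534.00 − €9,921,495.95 = €6,741,038.

€6,741,038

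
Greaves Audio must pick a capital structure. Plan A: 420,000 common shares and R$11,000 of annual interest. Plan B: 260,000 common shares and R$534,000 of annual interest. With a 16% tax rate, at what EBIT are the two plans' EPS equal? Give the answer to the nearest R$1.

At indifference, (EBIT − 11,000)(1 − t)/420,000 = (EBIT − 534,000)(1 − t)/260,000.
The (1 − t) factor cancels: (EBIT − 11,000) × 260,000 = (EBIT − 534,000) × 420,000.
EBIT × (420,000 − 260,000) = 534,000 × 420,000 − 11,000 × 260,000 = 221,420,000,000, so EBIT = 221,420,000,000 ÷ 160,000 = 1,383,875.00.

R$1,383,875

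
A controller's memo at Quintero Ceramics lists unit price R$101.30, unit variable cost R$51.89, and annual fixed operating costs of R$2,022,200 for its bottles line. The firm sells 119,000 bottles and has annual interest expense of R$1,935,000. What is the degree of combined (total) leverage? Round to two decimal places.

Contribution at this volume is 119,000 × R$49.41 = R$5,879,790.00.
EBIT = R$5,879,790.00 − R$2,022,200 = R$3,857,590.00. Interest = R$1,935,000.00.
DOL = R$5,879,790.00 ÷ R$3,857,590.00 = 1.5242; DFL = R$3,857,590.00 ÷ R$1,922,590.00 = 2.0065.
DCL = DOL × DFL = 1.5242 × 2.0065 = 3.0583.

3.06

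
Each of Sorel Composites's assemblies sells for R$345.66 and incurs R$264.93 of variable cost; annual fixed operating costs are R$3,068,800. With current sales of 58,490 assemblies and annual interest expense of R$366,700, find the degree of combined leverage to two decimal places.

3.67

Contribution at this volume is 58,490 × R$80.73 = R$4,721,897.70.
EBIT = R$4,721,897.70 − R$3,068,800 = R$1,653,097.70. Interest = R$366,700.00.
DOL = R$4,721,897.70 ÷ R$1,653,097.70 = 2.8564; DFL = R$1,653,097.70 ÷ R$1,286,397.70 = 1.2851.
Combined leverage = 2.8564 × 1.2851 = 3.6708.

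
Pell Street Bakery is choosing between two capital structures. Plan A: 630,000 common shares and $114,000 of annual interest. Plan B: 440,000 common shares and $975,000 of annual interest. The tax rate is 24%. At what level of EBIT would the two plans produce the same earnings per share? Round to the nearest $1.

Set EPS_A = EPS_B: (EBIT − $114,000)(1 − 0.24) ÷ 630,000 = (EBIT − $975,000)(1 − 0.24) ÷ 440,000.
The (1 − t) factor cancels: (EBIT − 114,000) × 440,000 = (EBIT − 975,000) × 630,000.
Solving, EBIT = (975,000·630,000 − 114,000·440,000) / (630,000 − 440,000) = 564,090,000,000 / 190,000 = 2,968,894.74.

$2,968,895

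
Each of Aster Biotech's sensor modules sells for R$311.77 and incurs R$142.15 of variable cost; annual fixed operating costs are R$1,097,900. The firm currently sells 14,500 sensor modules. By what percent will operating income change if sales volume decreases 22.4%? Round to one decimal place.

-40.5%

Total contribution margin = 14,500 × R$169.62 = R$2,459,490.00.
Subtracting fixed costs: EBIT = R$2,459,490.00 − R$1,097,900 = R$1,361,590.00.
Degree of operating leverage = R$2,459,490.00 / R$1,361,590.00 = 1.8063.
So EBIT moves 1.8063 × (-22.4%) = -40.5%.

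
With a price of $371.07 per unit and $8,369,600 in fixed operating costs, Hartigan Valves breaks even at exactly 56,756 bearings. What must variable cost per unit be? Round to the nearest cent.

$223.60

At break-even, FC = Q × (P − VC), so P − VC = $8,369,600 ÷ 56,756 = $147.4663.
Hence VC = price − CM = $371.07 − $147.4663 = $223.60.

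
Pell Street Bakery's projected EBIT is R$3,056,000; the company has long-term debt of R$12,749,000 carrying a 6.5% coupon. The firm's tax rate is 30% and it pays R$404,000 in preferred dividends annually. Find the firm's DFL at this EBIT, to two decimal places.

Annual interest charges come to R$828,685.00.
Pre-tax preferred-dividend burden = R$404,000 ÷ (1 − 0.30) = R$577,142.86.
DFL = EBIT ÷ [EBIT − I − D_p/(1−t)] = R$3,056,000 ÷ [R$3,056,000 − R$828,685.00 − R$577,142.86] = R$3,056,000 ÷ R$1,650,172.14 = 1.8519.

1.85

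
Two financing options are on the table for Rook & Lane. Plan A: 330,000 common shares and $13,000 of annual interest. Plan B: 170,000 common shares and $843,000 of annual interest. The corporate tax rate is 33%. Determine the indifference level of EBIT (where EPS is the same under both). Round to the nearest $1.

$1,724,875

At indifference, (EBIT − 13,000)(1 − t)/330,000 = (EBIT − 843,000)(1 − t)/170,000.
The (1 − t) factor cancels: (EBIT − 13,000) × 170,000 = (EBIT − 843,000) × 330,000.
Solving, EBIT = (843,000·330,000 − 13,000·170,000) / (330,000 − 170,000) = 275,980,000,000 / 160,000 = 1,724,875.00.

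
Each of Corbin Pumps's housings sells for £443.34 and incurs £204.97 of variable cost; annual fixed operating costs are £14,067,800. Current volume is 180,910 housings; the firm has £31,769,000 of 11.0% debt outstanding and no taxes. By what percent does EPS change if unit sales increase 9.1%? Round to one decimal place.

+15.4%

At 180,910 units, contribution = 180,910 × £238.37 = £43,123,516.70.
EBIT = £43,123,516.70 − £14,067,800 = £29,055,716.70.
Interest = £3,494,590.00, so EBIT − I = £25,561,126.70.
Degree of combined leverage = contribution ÷ (EBIT − I) = £43,123,516.70 ÷ £25,561,126.70 = 1.6871.
%ΔEPS = DCL × %ΔSales = 1.6871 × +9.1% = +15.4%.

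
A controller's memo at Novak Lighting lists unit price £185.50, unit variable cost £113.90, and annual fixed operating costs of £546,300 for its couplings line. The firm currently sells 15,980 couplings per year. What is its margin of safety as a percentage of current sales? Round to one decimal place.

52.3%

Contribution margin per unit = £185.50 − £113.90 = £71.60. Break-even units = £546,300 ÷ £71.60 = 7,629.89; break-even revenue = 7,629.89 × £185.50 = £1,415,344.27.
Current sales = 15,980 × £185.50 = £2,964,290.00.
Margin of safety = (£2,964,290.00 − £1,415,344.27) ÷ £2,964,290.00 = 52.3%.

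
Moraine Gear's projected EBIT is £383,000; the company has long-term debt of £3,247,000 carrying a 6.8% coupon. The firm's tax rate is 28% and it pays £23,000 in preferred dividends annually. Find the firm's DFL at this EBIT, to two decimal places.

Annual interest charges come to £220,796.00.
Preferred dividends grossed up pre-tax: £23,000 / (1 − 0.28) = £31,944.44.
DFL = EBIT ÷ [EBIT − I − D_p/(1−t)] = £383,000 ÷ [£383,000 − £220,796.00 − £31,944.44] = £383,000 ÷ £130,259.56 = 2.9403.

2.94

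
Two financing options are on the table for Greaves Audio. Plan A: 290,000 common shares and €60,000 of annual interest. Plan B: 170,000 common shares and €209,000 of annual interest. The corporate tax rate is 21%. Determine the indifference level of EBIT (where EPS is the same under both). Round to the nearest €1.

€420,083

At indifference, (EBIT − 60,000)(1 − t)/290,000 = (EBIT − 209,000)(1 − t)/170,000.
Cancelling (1 − t) and cross-multiplying: 170,000·(EBIT − 60,000) = 290,000·(EBIT − 209,000).
EBIT × (290,000 − 170,000) = 209,000 × 290,000 − 60,000 × 170,000 = 50,410,000,000, so EBIT = 50,410,000,000 ÷ 120,000 = 420,083.33.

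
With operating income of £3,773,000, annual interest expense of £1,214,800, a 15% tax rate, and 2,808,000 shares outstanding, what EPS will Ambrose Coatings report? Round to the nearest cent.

£0.77

Pre-tax income = £3,773,000 − £1,214,800.00 = £2,558,200.00.
Net income = £2,558,200.00 × (1 − 0.15) = £2,174,470.00.
EPS = £2,174,470.00 ÷ 2,808,000 = £0.77.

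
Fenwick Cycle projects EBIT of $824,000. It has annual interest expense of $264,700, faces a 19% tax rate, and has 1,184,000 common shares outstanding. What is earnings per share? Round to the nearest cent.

Interest = $264,700.00, so EBT = $824,000 − $264,700.00 = $559,300.00.
After tax at 19%: net income = $559,300.00 × 0.81 = $453,033.00.
EPS = $453,033.00 ÷ 1,184,000 = $0.38.

$0.38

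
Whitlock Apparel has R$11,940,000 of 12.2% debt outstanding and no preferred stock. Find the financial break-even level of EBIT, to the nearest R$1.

Annual interest = 12.2% × R$11,940,000 = R$1,456,680.00.
Without preferred stock the financial break-even is simply EBIT = interest = R$1,456,680.00.

R$1,456,680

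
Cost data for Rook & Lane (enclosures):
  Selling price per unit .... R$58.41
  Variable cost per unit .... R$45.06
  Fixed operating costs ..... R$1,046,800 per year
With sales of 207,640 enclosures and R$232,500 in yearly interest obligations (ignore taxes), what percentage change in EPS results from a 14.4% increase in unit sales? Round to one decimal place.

+26.7%

At 207,640 units, contribution = 207,640 × R$13.35 = R$2,771,994.00.
Operating income = contribution − fixed costs = R$2,771,994.00 − R$1,046,800 = R$1,725,194.00.
After interest of R$232,500.00, pre-tax earnings = R$1,492,694.00.
DCL = total CM / (EBIT − I) = R$2,771,994.00 / R$1,492,694.00 = 1.8570.
EPS therefore changes by 1.8570 × (+14.4%) = +26.7%.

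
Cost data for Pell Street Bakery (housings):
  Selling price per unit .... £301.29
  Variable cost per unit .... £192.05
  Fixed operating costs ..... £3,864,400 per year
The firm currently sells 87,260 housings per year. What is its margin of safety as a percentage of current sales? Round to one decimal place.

Each unit contributes £301.29 − £192.05 = £109.24. Break-even units = £3,864,400 ÷ £109.24 = 35,375.32; break-even revenue = 35,375.32 × £301.29 = £10,658,230.28.
Actual sales revenue = 87,260 × £301.29 = £26,290,565.40.
Margin of safety = (£26,290,565.40 − £10,658,230.28) ÷ £26,290,565.40 = 59.5%.

59.5%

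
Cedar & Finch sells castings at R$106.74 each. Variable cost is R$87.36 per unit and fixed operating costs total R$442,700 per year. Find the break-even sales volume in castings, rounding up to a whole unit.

22,844 castings

Each unit contributes R$106.74 − R$87.36 = R$19.38.
Break-even Q = R$442,700 / R$19.38 = 22,843.14 → 22,844 castings.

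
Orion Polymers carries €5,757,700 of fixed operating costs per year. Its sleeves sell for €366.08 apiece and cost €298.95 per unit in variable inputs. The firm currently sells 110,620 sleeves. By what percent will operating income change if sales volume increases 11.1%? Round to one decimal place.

Total contribution margin = 110,620 × €67.13 = €7,425,920.60.
EBIT = €7,425,920.60 − €5,757,700 = €1,668,220.60.
DOL = contribution ÷ EBIT = €7,425,920.60 ÷ €1,668,220.60 = 4.4514.
%ΔEBIT = DOL × %ΔSales = 4.4514 × +11.1% = +49.4%.

+49.4%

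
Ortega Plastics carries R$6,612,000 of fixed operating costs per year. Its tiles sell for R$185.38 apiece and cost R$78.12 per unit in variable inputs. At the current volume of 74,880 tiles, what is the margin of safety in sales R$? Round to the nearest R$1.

R$2,453,578

Unit CM = price − variable cost = R$185.38 − R$78.12 = R$107.26. Break-even units = R$6,612,000 ÷ R$107.26 = 61,644.60; break-even revenue = 61,644.60 × R$185.38 = R$11,427,676.30.
Actual sales revenue = 74,880 × R$185.38 = R$13,881,254.40.
Margin of safety = R$13,881,254.40 − R$11,427,676.30 = R$2,453,578.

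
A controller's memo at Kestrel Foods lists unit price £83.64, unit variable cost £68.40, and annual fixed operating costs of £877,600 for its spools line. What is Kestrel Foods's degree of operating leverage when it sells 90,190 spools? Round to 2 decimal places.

Total contribution margin = 90,190 × £15.24 = £1,374,495.60.
Operating income = contribution − fixed costs = £1,374,495.60 − £877,600 = £496,895.60.
DOL = contribution ÷ EBIT = £1,374,495.60 ÷ £496,895.60 = 2.7662.

2.77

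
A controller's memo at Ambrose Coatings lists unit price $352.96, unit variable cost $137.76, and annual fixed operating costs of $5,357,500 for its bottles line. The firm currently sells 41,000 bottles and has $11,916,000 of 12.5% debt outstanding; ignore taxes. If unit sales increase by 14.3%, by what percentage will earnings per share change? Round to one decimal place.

Contribution at this volume is 41,000 × $215.20 = $8,823,200.00.
EBIT = $8,823,200.00 − $5,357,500 = $3,465,700.00.
After interest of $1,489,500.00, pre-tax earnings = $1,976,200.00.
Degree of combined leverage = contribution ÷ (EBIT − I) = $8,823,200.00 ÷ $1,976,200.00 = 4.4647.
%ΔEPS = DCL × %ΔSales = 4.4647 × +14.3% = +63.8%.

+63.8%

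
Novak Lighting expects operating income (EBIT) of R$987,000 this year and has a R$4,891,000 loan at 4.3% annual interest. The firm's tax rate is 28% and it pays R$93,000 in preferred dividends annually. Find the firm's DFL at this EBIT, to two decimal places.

Interest = R$210,313.00.
Pre-tax preferred-dividend burden = R$93,000 ÷ (1 − 0.28) = R$129,166.67.
DFL = EBIT ÷ [EBIT − I − D_p/(1−t)] = R$987,000 ÷ [R$987,000 − R$210,313.00 − R$129,166.67] = R$987,000 ÷ R$647,520.33 = 1.5243.

1.52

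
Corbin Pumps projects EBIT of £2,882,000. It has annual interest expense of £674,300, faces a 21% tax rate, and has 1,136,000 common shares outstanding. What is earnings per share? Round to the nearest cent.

Pre-tax income = £2,882,000 − £674,300.00 = £2,207,700.00.
After tax at 21%: net income = £2,207,700.00 × 0.79 = £1,744,083.00.
EPS = £1,744,083.00 ÷ 1,136,000 = £1.54.

£1.54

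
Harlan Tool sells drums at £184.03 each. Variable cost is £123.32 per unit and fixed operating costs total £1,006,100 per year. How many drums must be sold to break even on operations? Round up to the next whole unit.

Contribution margin per unit = £184.03 − £123.32 = £60.71.
Break-even volume = fixed costs ÷ CM per unit = £1,006,100 ÷ £60.71 = 16,572.23, so 16,573 drums.

16,573 drums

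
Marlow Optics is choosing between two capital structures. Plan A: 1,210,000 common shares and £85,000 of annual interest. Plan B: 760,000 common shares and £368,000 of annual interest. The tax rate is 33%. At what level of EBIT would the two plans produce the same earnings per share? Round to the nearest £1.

Set EPS_A = EPS_B: (EBIT − £85,000)(1 − 0.33) ÷ 1,210,000 = (EBIT − £368,000)(1 − 0.33) ÷ 760,000.
Cancelling (1 − t) and cross-multiplying: 760,000·(EBIT − 85,000) = 1,210,000·(EBIT − 368,000).
Solving, EBIT = (368,000·1,210,000 − 85,000·760,000) / (1,210,000 − 760,000) = 380,680,000,000 / 450,000 = 845,955.56.

£845,956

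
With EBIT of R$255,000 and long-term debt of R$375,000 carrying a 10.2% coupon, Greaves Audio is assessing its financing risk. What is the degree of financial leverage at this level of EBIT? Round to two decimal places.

Annual interest charges come to R$38,250.00.
DFL = EBIT ÷ (EBIT − I) = R$255,000 ÷ (R$255,000 − R$38,250.00) = R$255,000 ÷ R$216,750.00 = 1.1765.

1.18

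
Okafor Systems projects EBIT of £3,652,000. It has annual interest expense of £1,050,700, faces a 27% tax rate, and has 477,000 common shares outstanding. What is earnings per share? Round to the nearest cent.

Pre-tax income = £3,652,000 − £1,050,700.00 = £2,601,300.00.
After tax at 27%: net income = £2,601,300.00 × 0.73 = £1,898,949.00.
EPS = £1,898,949.00 ÷ 477,000 = £3.98.

£3.98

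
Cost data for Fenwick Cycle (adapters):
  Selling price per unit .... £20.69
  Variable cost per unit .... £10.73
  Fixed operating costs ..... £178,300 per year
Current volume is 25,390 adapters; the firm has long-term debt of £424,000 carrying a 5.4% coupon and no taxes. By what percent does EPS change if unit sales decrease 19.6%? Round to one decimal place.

Total contribution margin = 25,390 × £9.96 = £252,884.40.
Subtracting fixed costs: EBIT = £252,884.40 − £178,300 = £74,584.40.
After interest of £22,896.00, pre-tax earnings = £51,688.40.
DCL = total CM / (EBIT − I) = £252,884.40 / £51,688.40 = 4.8925.
EPS therefore changes by 4.8925 × (-19.6%) = -95.9%.

-95.9%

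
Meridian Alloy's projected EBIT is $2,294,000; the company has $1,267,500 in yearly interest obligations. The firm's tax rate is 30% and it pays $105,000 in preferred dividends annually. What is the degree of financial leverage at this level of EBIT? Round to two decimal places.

Interest = $1,267,500.00.
Pre-tax preferred-dividend burden = $105,000 ÷ (1 − 0.30) = $150,000.00.
DFL = EBIT ÷ [EBIT − I − D_p/(1−t)] = $2,294,000 ÷ [$2,294,000 − $1,267,500.00 − $150,000.00] = $2,294,000 ÷ $876,500.00 = 2.6172.

2.62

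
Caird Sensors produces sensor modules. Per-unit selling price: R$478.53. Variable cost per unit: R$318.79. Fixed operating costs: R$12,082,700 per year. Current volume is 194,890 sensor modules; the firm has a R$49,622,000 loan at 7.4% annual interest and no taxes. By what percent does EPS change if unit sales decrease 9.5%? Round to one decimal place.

-19.2%

Contribution at this volume is 194,890 × R$159.74 = R$31,131,728.60.
Subtracting fixed costs: EBIT = R$31,131,728.60 − R$12,082,700 = R$19,049,028.60.
Interest = R$3,672,028.00, so EBIT − I = R$15,377,000.60.
DCL = total CM / (EBIT − I) = R$31,131,728.60 / R$15,377,000.60 = 2.0246.
EPS therefore changes by 2.0246 × (-9.5%) = -19.2%.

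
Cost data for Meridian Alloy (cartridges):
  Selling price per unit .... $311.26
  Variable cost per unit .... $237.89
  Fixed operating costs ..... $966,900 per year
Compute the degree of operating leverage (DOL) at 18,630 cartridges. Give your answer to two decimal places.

3.42

Total contribution margin = 18,630 × $73.37 = $1,366,883.10.
Operating income = contribution − fixed costs = $1,366,883.10 − $966,900 = $399,983.10.
So DOL = total CM / EBIT = $1,366,883.10 / $399,983.10 = 3.4174.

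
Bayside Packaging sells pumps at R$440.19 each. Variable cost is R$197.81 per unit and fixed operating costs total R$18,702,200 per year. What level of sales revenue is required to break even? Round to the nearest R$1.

Contribution margin per unit = R$440.19 − R$197.81 = R$242.38, a CM ratio of R$242.38 ÷ R$440.19 = 0.5506.
Break-even revenue = fixed costs × price ÷ CM = R$18,702,200 × R$440.19 ÷ R$242.38 = R$33,965,350.

R$33,965,350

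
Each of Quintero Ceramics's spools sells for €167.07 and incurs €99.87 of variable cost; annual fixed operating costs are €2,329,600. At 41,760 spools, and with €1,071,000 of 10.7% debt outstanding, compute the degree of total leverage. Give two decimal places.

7.75

At 41,760 units, contribution = 41,760 × €67.20 = €2,806,272.00.
EBIT = €2,806,272.00 − €2,329,600 = €476,672.00. Interest = €114,597.00.
DOL = €2,806,272.00 ÷ €476,672.00 = 5.8872; DFL = €476,672.00 ÷ €362,075.00 = 1.3165.
Combined leverage = 5.8872 × 1.3165 = 7.7505.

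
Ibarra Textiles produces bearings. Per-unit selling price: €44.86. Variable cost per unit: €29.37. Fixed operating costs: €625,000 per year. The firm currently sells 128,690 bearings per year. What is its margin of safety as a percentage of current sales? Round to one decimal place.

Contribution margin per unit = €44.86 − €29.37 = €15.49. Break-even units = €625,000 ÷ €15.49 = 40,348.61; break-even revenue = 40,348.61 × €44.86 = €1,810,038.73.
Current sales = 128,690 × €44.86 = €5,773,033.40.
Margin of safety = (€5,773,033.40 − €1,810,038.73) ÷ €5,773,033.40 = 68.6%.

68.6%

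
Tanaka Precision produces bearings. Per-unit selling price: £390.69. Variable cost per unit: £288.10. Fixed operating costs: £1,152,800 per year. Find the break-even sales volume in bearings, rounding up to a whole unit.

Unit CM = price − variable cost = £390.69 − £288.10 = £102.59.
Units to break even: £1,152,800 ÷ £102.59 = 11,236.96, rounded up to 11,237.

11,237 bearings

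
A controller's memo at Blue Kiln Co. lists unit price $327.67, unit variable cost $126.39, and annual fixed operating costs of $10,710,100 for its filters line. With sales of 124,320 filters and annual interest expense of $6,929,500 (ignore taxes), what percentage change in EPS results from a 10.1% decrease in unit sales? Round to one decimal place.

Total contribution margin = 124,320 × $201.28 = $25,023,129.60.
Operating income = contribution − fixed costs = $25,023,129.60 − $10,710,100 = $14,313,029.60.
After interest of $6,929,500.00, pre-tax earnings = $7,383,529.60.
Degree of combined leverage = contribution ÷ (EBIT − I) = $25,023,129.60 ÷ $7,383,529.60 = 3.3890.
EPS therefore changes by 3.3890 × (-10.1%) = -34.2%.

-34.2%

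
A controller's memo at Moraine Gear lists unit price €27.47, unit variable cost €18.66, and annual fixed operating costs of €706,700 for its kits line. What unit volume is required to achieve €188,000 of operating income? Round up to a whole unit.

Unit CM = price − variable cost = €27.47 − €18.66 = €8.81.
Required volume = (fixed costs + target profit) ÷ CM = (€706,700 + €188,000) ÷ €8.81 = 101,555.05, so 101,556 kits.

101,556 kits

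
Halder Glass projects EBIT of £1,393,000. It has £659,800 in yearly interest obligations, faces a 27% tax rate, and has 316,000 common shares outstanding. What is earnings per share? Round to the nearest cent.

Pre-tax income = £1,393,000 − £659,800.00 = £733,200.00.
After tax at 27%: net income = £733,200.00 × 0.73 = £535,236.00.
EPS = £535,236.00 ÷ 316,000 = £1.69.

£1.69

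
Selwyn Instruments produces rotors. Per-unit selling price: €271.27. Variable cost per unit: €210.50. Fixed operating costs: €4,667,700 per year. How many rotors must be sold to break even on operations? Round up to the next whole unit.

76,810 rotors

Each unit contributes €271.27 − €210.50 = €60.77.
Break-even Q = €4,667,700 / €60.77 = 76,809.28 → 76,810 rotors.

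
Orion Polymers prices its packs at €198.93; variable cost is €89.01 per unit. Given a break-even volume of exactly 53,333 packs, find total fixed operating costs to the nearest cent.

€5,862,363.36

Unit CM = price − variable cost = €198.93 − €89.01 = €109.92.
Fixed costs = break-even units × CM = 53,333 × €109.92 = €5,862,363.36.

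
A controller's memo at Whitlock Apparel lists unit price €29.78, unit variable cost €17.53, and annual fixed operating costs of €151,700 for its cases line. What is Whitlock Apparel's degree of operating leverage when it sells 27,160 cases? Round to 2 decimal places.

At 27,160 units, contribution = 27,160 × €12.25 = €332,710.00.
EBIT = €332,710.00 − €151,700 = €181,010.00.
So DOL = total CM / EBIT = €332,710.00 / €181,010.00 = 1.8381.

1.84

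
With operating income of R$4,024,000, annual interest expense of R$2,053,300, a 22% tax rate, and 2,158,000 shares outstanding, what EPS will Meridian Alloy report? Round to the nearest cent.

Interest = R$2,053,300.00, so EBT = R$4,024,000 − R$2,053,300.00 = R$1,970,700.00.
After tax at 22%: net income = R$1,970,700.00 × 0.78 = R$1,537,146.00.
Per share: R$1,537,146.00 / 2,158,000 shares = R$0.71.

R$0.71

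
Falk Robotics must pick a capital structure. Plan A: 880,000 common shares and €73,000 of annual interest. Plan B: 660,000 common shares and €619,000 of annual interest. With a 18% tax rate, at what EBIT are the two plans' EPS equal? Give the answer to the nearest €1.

Set EPS_A = EPS_B: (EBIT − €73,000)(1 − 0.18) ÷ 880,000 = (EBIT − €619,000)(1 − 0.18) ÷ 660,000.
Cancelling (1 − t) and cross-multiplying: 660,000·(EBIT − 73,000) = 880,000·(EBIT − 619,000).
EBIT × (880,000 − 660,000) = 619,000 × 880,000 − 73,000 × 660,000 = 496,540,000,000, so EBIT = 496,540,000,000 ÷ 220,000 = 2,257,000.00.

€2,257,000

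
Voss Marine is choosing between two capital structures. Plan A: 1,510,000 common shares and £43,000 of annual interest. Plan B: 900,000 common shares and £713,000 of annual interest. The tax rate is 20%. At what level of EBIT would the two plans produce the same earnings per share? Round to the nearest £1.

£1,701,525

At indifference, (EBIT − 43,000)(1 − t)/1,510,000 = (EBIT − 713,000)(1 − t)/900,000.
The (1 − t) factor cancels: (EBIT − 43,000) × 900,000 = (EBIT − 713,000) × 1,510,000.
Solving, EBIT = (713,000·1,510,000 − 43,000·900,000) / (1,510,000 − 900,000) = 1,037,930,000,000 / 610,000 = 1,701,524.59.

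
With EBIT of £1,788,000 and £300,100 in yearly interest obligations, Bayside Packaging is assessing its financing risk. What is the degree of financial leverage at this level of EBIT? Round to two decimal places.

1.20

Annual interest charges come to £300,100.00.
Degree of financial leverage = EBIT / (EBIT − interest) = £1,788,000 / £1,487,900.00 = 1.2017.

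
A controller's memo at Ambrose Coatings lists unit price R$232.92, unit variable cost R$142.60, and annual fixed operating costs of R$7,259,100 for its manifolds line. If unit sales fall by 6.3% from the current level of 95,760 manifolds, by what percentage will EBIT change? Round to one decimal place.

-39.2%

Contribution at this volume is 95,760 × R$90.32 = R$8,649,043.20.
Operating income = contribution − fixed costs = R$8,649,043.20 − R$7,259,100 = R$1,389,943.20.
So DOL = total CM / EBIT = R$8,649,043.20 / R$1,389,943.20 = 6.2226.
%ΔEBIT = DOL × %ΔSales = 6.2226 × -6.3% = -39.2%.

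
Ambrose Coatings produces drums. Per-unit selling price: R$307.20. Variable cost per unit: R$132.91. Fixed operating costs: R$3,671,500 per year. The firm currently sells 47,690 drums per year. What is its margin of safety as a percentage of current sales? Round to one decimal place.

Each unit contributes R$307.20 − R$132.91 = R$174.29. Break-even units = R$3,671,500 ÷ R$174.29 = 21,065.47; break-even revenue = 21,065.47 × R$307.20 = R$6,471,311.03.
Actual sales revenue = 47,690 × R$307.20 = R$14,650,368.00.
Margin of safety = (R$14,650,368.00 − R$6,471,311.03) ÷ R$14,650,368.00 = 55.8%.

55.8%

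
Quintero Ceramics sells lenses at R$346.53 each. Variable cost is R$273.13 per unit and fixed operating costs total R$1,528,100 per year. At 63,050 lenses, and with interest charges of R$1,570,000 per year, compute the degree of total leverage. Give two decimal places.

3.03

At 63,050 units, contribution = 63,050 × R$73.40 = R$4,627,870.00.
Operating income = contribution − fixed costs = R$4,627,870.00 − R$1,528,100 = R$3,099,770.00. Interest = R$1,570,000.00.
DOL = R$4,627,870.00 ÷ R$3,099,770.00 = 1.4930; DFL = R$3,099,770.00 ÷ R$1,529,770.00 = 2.0263.
Combined leverage = 1.4930 × 2.0263 = 3.0253.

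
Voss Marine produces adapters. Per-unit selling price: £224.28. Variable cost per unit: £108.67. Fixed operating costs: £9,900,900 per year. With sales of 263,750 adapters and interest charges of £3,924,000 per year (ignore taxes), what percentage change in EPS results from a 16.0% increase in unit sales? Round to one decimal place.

+29.3%

Total contribution margin = 263,750 × £115.61 = £30,492,137.50.
EBIT = £30,492,137.50 − £9,900,900 = £20,591,237.50.
Interest = £3,924,000.00, so EBIT − I = £16,667,237.50.
DCL = total CM / (EBIT − I) = £30,492,137.50 / £16,667,237.50 = 1.8295.
%ΔEPS = DCL × %ΔSales = 1.8295 × +16.0% = +29.3%.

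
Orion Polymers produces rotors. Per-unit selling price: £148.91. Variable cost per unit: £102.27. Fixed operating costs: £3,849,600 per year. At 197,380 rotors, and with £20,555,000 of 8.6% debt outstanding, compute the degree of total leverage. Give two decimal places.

Contribution at this volume is 197,380 × £46.64 = £9,205,803.20.
Operating income = contribution − fixed costs = £9,205,803.20 − £3,849,600 = £5,356,203.20. Interest = £1,767,730.00.
DOL = £9,205,803.20 ÷ £5,356,203.20 = 1.7187; DFL = £5,356,203.20 ÷ £3,588,473.20 = 1.4926.
Combined leverage = 1.7187 × 1.4926 = 2.5653.

2.57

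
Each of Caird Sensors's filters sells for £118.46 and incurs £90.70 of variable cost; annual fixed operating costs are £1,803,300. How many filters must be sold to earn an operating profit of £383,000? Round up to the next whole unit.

78,758 filters

Unit CM = price − variable cost = £118.46 − £90.70 = £27.76.
Units = (FC + target) / CM = (£1,803,300 + £383,000) / £27.76 = 78,757.20, so 78,758 filters.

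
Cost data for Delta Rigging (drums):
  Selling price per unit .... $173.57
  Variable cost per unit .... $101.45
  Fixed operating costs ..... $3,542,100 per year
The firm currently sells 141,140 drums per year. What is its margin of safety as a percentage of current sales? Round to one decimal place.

65.2%

Each unit contributes $173.57 − $101.45 = $72.12. Break-even units = $3,542,100 ÷ $72.12 = 49,113.98; break-even revenue = 49,113.98 × $173.57 = $8,524,712.94.
Current sales = 141,140 × $173.57 = $24,497,669.80.
Margin of safety = ($24,497,669.80 − $8,524,712.94) ÷ $24,497,669.80 = 65.2%.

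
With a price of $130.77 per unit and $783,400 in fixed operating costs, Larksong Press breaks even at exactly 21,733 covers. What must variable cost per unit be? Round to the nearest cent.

$94.72

At break-even, FC = Q × (P − VC), so P − VC = $783,400 ÷ 21,733 = $36.0466.
Hence VC = price − CM = $130.77 − $36.0466 = $94.72.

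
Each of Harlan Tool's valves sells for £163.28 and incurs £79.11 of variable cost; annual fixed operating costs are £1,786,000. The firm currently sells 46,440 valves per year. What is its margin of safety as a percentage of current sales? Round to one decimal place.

Unit CM = price − variable cost = £163.28 − £79.11 = £84.17. Break-even units = £1,786,000 ÷ £84.17 = 21,218.96; break-even revenue = 21,218.96 × £163.28 = £3,464,632.05.
Current sales = 46,440 × £163.28 = £7,582,723.20.
Margin of safety = (£7,582,723.20 − £3,464,632.05) ÷ £7,582,723.20 = 54.3%.

54.3%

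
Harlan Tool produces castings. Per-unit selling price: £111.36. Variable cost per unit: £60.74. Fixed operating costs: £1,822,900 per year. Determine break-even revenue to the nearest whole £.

Contribution margin per unit = £111.36 − £60.74 = £50.62, a CM ratio of £50.62 ÷ £111.36 = 0.4546.
Break-even revenue = fixed costs × price ÷ CM = £1,822,900 × £111.36 ÷ £50.62 = £4,010,236.

£4,010,236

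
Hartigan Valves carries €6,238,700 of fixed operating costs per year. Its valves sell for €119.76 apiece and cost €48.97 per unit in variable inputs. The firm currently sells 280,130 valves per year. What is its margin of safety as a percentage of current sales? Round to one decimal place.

Contribution margin per unit = €119.76 − €48.97 = €70.79. Break-even units = €6,238,700 ÷ €70.79 = 88,129.68; break-even revenue = 88,129.68 × €119.76 = €10,554,410.40.
Current sales = 280,130 × €119.76 = €33,548,368.80.
Margin of safety = (€33,548,368.80 − €10,554,410.40) ÷ €33,548,368.80 = 68.5%.

68.5%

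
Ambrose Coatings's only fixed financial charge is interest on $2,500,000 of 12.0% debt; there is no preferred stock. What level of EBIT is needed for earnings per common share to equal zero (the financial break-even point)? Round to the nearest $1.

$300,000

Annual interest = 12.0% × $2,500,000 = $300,000.00.
With no preferred dividends, EPS = 0 when EBIT exactly covers interest, so the financial break-even EBIT is $300,000.00.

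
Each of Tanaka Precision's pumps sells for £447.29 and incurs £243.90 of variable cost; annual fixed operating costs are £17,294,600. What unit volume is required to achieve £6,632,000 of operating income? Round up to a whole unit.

117,640 pumps

Unit CM = price − variable cost = £447.29 − £243.90 = £203.39.
Units = (FC + target) / CM = (£17,294,600 + £6,632,000) / £203.39 = 117,639.02, so 117,640 pumps.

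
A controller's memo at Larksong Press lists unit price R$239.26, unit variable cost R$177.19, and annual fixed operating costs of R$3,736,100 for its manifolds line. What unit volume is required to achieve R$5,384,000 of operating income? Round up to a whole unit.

146,933 manifolds

Unit CM = price − variable cost = R$239.26 − R$177.19 = R$62.07.
Required volume = (fixed costs + target profit) ÷ CM = (R$3,736,100 + R$5,384,000) ÷ R$62.07 = 146,932.50, so 146,933 manifolds.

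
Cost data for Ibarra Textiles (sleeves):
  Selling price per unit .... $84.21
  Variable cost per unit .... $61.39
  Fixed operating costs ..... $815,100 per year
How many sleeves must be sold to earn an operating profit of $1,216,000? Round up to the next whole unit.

Unit CM = price − variable cost = $84.21 − $61.39 = $22.82.
Required volume = (fixed costs + target profit) ÷ CM = ($815,100 + $1,216,000) ÷ $22.82 = 89,005.26, so 89,006 sleeves.

89,006 sleeves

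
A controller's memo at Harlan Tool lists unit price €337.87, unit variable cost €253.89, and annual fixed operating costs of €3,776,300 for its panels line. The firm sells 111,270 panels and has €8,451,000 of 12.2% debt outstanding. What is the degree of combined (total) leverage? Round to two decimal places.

Total contribution margin = 111,270 × €83.98 = €9,344,454.60.
Operating income = contribution − fixed costs = €9,344,454.60 − €3,776,300 = €5,568,154.60. Interest = €1,031,022.00, so EBIT − I = €4,537,132.60.
DCL = contribution ÷ (EBIT − I) = €9,344,454.60 ÷ €4,537,132.60 = 2.0596.

2.06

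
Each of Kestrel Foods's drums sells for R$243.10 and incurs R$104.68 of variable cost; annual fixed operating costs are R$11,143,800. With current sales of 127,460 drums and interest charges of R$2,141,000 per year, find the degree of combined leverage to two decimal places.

Total contribution margin = 127,460 × R$138.42 = R$17,643,013.20.
EBIT = R$17,643,013.20 − R$11,143,800 = R$6,499,213.20. Interest = R$2,141,000.00.
DOL = R$17,643,013.20 ÷ R$6,499,213.20 = 2.7146; DFL = R$6,499,213.20 ÷ R$4,358,213.20 = 1.4913.
Combined leverage = 2.7146 × 1.4913 = 4.0483.

4.05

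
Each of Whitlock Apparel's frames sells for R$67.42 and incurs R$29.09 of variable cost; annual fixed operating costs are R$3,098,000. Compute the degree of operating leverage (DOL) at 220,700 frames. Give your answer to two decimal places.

At 220,700 units, contribution = 220,700 × R$38.33 = R$8,459,431.00.
EBIT = R$8,459,431.00 − R$3,098,000 = R$5,361,431.00.
So DOL = total CM / EBIT = R$8,459,431.00 / R$5,361,431.00 = 1.5778.

1.58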